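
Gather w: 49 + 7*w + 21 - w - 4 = 6*w + 66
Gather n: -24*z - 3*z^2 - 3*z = -3*z^2 - 27*z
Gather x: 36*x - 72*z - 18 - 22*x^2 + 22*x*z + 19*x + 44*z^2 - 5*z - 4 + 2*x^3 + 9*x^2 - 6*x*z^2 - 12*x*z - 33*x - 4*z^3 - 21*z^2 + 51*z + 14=2*x^3 - 13*x^2 + x*(-6*z^2 + 10*z + 22) - 4*z^3 + 23*z^2 - 26*z - 8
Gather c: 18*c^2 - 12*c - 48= 18*c^2 - 12*c - 48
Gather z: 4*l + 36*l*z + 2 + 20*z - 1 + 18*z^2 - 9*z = 4*l + 18*z^2 + z*(36*l + 11) + 1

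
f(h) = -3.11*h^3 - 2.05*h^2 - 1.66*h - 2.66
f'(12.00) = -1394.38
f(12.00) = -5691.86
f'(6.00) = -362.14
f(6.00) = -758.18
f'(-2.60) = -54.07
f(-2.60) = 42.46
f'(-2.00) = -30.78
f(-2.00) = 17.34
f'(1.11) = -17.71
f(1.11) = -11.28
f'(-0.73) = -3.64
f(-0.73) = -1.33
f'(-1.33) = -12.71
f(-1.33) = 3.24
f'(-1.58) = -18.47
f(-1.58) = 7.11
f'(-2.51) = -50.15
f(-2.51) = 37.77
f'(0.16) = -2.55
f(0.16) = -2.99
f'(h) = -9.33*h^2 - 4.1*h - 1.66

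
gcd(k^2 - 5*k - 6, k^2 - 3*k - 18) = k - 6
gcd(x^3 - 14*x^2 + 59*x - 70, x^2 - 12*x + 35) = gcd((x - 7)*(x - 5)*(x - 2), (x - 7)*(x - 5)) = x^2 - 12*x + 35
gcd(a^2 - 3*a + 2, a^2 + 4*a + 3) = 1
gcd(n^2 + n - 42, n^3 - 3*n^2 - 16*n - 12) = n - 6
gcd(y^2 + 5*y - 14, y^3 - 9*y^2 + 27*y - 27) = 1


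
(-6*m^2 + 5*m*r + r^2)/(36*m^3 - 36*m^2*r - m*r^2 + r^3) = 1/(-6*m + r)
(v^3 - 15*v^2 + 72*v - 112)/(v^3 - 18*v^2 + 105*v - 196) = (v - 4)/(v - 7)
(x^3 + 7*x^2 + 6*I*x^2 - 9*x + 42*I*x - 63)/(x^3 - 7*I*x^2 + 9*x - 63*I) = (x^2 + x*(7 + 3*I) + 21*I)/(x^2 - 10*I*x - 21)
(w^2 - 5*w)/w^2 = (w - 5)/w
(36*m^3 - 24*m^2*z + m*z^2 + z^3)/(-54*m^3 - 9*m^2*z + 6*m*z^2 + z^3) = (-2*m + z)/(3*m + z)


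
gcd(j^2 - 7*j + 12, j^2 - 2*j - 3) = j - 3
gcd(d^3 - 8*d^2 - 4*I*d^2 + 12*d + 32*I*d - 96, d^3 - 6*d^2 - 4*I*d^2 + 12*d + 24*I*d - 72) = d^2 - 4*I*d + 12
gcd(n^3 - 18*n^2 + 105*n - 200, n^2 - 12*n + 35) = n - 5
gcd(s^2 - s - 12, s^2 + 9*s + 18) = s + 3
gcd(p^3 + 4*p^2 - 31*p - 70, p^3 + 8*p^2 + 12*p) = p + 2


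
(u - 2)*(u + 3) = u^2 + u - 6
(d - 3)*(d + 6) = d^2 + 3*d - 18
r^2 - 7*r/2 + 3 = (r - 2)*(r - 3/2)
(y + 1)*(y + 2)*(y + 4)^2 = y^4 + 11*y^3 + 42*y^2 + 64*y + 32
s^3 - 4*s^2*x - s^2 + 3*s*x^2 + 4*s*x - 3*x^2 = (s - 1)*(s - 3*x)*(s - x)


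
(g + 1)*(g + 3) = g^2 + 4*g + 3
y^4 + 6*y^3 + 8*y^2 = y^2*(y + 2)*(y + 4)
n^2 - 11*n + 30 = (n - 6)*(n - 5)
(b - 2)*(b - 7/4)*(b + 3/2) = b^3 - 9*b^2/4 - 17*b/8 + 21/4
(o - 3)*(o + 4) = o^2 + o - 12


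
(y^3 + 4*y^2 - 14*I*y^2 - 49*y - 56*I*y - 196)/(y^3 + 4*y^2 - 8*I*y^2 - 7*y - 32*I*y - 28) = (y - 7*I)/(y - I)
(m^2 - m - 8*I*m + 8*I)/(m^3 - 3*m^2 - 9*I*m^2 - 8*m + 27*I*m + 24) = (m - 1)/(m^2 - m*(3 + I) + 3*I)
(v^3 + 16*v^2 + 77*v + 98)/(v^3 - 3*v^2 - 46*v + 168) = (v^2 + 9*v + 14)/(v^2 - 10*v + 24)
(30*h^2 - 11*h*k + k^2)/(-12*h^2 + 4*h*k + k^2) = (30*h^2 - 11*h*k + k^2)/(-12*h^2 + 4*h*k + k^2)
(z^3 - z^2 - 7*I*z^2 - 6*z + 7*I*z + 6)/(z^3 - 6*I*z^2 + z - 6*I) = (z - 1)/(z + I)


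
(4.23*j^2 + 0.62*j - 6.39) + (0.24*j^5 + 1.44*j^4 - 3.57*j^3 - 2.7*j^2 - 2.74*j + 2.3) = 0.24*j^5 + 1.44*j^4 - 3.57*j^3 + 1.53*j^2 - 2.12*j - 4.09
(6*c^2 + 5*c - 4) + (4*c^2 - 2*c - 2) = 10*c^2 + 3*c - 6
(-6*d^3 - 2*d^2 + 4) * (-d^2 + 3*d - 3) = 6*d^5 - 16*d^4 + 12*d^3 + 2*d^2 + 12*d - 12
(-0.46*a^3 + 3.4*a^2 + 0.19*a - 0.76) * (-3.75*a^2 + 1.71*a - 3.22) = 1.725*a^5 - 13.5366*a^4 + 6.5827*a^3 - 7.7731*a^2 - 1.9114*a + 2.4472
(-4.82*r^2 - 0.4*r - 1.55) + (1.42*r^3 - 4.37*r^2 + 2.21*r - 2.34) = 1.42*r^3 - 9.19*r^2 + 1.81*r - 3.89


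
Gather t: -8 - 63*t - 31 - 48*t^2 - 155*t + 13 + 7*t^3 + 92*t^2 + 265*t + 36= 7*t^3 + 44*t^2 + 47*t + 10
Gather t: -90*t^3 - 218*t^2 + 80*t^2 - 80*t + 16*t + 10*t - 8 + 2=-90*t^3 - 138*t^2 - 54*t - 6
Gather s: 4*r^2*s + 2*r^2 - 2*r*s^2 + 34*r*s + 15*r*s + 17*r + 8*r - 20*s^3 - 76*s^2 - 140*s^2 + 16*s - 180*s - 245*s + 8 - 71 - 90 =2*r^2 + 25*r - 20*s^3 + s^2*(-2*r - 216) + s*(4*r^2 + 49*r - 409) - 153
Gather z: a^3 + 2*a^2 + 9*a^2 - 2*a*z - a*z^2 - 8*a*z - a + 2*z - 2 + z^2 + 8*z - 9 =a^3 + 11*a^2 - a + z^2*(1 - a) + z*(10 - 10*a) - 11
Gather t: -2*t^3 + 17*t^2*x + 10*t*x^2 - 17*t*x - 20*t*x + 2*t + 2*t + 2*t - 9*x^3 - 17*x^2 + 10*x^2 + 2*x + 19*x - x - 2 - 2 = -2*t^3 + 17*t^2*x + t*(10*x^2 - 37*x + 6) - 9*x^3 - 7*x^2 + 20*x - 4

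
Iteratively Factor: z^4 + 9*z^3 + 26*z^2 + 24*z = (z + 2)*(z^3 + 7*z^2 + 12*z) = (z + 2)*(z + 3)*(z^2 + 4*z) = z*(z + 2)*(z + 3)*(z + 4)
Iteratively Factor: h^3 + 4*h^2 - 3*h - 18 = (h - 2)*(h^2 + 6*h + 9) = (h - 2)*(h + 3)*(h + 3)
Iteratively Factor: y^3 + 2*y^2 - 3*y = (y)*(y^2 + 2*y - 3) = y*(y + 3)*(y - 1)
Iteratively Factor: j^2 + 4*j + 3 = (j + 3)*(j + 1)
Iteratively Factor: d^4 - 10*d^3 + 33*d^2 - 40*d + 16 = (d - 1)*(d^3 - 9*d^2 + 24*d - 16) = (d - 4)*(d - 1)*(d^2 - 5*d + 4) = (d - 4)^2*(d - 1)*(d - 1)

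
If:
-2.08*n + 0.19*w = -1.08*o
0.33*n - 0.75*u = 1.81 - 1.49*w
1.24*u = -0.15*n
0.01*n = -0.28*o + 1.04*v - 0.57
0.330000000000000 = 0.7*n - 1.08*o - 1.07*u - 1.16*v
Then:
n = -0.35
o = -0.90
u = 0.04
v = 0.30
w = 1.31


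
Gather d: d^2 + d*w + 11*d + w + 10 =d^2 + d*(w + 11) + w + 10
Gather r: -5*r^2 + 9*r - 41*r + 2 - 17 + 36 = -5*r^2 - 32*r + 21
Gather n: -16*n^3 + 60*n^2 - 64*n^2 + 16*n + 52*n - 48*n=-16*n^3 - 4*n^2 + 20*n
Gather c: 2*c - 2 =2*c - 2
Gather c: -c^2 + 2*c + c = -c^2 + 3*c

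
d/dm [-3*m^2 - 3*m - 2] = -6*m - 3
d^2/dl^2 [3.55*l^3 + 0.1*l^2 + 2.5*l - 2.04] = 21.3*l + 0.2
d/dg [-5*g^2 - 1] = -10*g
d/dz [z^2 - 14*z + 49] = 2*z - 14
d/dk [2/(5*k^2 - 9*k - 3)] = 2*(9 - 10*k)/(-5*k^2 + 9*k + 3)^2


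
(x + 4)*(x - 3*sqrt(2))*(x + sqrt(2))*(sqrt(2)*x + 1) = sqrt(2)*x^4 - 3*x^3 + 4*sqrt(2)*x^3 - 12*x^2 - 8*sqrt(2)*x^2 - 32*sqrt(2)*x - 6*x - 24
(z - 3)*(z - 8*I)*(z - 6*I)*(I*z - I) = I*z^4 + 14*z^3 - 4*I*z^3 - 56*z^2 - 45*I*z^2 + 42*z + 192*I*z - 144*I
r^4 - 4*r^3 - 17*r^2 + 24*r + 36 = (r - 6)*(r - 2)*(r + 1)*(r + 3)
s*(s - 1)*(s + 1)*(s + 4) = s^4 + 4*s^3 - s^2 - 4*s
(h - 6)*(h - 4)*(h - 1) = h^3 - 11*h^2 + 34*h - 24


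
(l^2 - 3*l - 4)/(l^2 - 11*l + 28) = (l + 1)/(l - 7)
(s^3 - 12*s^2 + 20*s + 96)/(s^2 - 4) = (s^2 - 14*s + 48)/(s - 2)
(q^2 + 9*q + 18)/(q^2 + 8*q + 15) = (q + 6)/(q + 5)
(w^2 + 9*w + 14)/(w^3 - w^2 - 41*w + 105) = (w + 2)/(w^2 - 8*w + 15)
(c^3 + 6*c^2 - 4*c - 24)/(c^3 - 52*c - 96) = (c - 2)/(c - 8)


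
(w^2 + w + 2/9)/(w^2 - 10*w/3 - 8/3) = (w + 1/3)/(w - 4)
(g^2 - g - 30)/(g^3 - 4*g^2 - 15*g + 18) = (g + 5)/(g^2 + 2*g - 3)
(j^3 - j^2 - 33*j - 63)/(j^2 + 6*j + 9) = j - 7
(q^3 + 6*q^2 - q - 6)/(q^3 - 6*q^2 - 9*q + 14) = (q^2 + 7*q + 6)/(q^2 - 5*q - 14)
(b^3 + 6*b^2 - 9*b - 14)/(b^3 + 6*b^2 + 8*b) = (b^3 + 6*b^2 - 9*b - 14)/(b*(b^2 + 6*b + 8))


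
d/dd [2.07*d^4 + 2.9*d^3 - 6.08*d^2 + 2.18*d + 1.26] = 8.28*d^3 + 8.7*d^2 - 12.16*d + 2.18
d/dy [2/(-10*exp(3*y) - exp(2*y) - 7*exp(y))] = 2*(30*exp(2*y) + 2*exp(y) + 7)*exp(-y)/(10*exp(2*y) + exp(y) + 7)^2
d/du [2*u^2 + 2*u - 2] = 4*u + 2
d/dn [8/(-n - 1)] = 8/(n + 1)^2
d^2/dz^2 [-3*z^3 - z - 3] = -18*z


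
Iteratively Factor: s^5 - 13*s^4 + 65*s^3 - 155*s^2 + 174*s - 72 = (s - 3)*(s^4 - 10*s^3 + 35*s^2 - 50*s + 24) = (s - 3)*(s - 2)*(s^3 - 8*s^2 + 19*s - 12) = (s - 3)*(s - 2)*(s - 1)*(s^2 - 7*s + 12) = (s - 4)*(s - 3)*(s - 2)*(s - 1)*(s - 3)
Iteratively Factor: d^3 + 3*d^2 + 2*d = (d)*(d^2 + 3*d + 2) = d*(d + 1)*(d + 2)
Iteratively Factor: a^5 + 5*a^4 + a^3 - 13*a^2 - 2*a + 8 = (a + 2)*(a^4 + 3*a^3 - 5*a^2 - 3*a + 4) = (a + 2)*(a + 4)*(a^3 - a^2 - a + 1) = (a + 1)*(a + 2)*(a + 4)*(a^2 - 2*a + 1) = (a - 1)*(a + 1)*(a + 2)*(a + 4)*(a - 1)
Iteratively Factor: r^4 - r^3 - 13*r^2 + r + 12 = (r + 1)*(r^3 - 2*r^2 - 11*r + 12) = (r - 1)*(r + 1)*(r^2 - r - 12) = (r - 1)*(r + 1)*(r + 3)*(r - 4)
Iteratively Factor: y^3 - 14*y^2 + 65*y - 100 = (y - 5)*(y^2 - 9*y + 20) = (y - 5)*(y - 4)*(y - 5)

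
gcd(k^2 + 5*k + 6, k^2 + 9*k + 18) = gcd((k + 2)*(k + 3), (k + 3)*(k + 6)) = k + 3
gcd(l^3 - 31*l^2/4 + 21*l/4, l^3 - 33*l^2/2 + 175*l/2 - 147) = l - 7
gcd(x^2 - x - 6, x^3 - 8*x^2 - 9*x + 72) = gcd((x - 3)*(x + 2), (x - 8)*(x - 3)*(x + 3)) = x - 3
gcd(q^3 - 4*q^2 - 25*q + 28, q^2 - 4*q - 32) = q + 4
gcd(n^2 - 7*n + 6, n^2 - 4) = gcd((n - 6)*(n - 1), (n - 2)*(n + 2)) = 1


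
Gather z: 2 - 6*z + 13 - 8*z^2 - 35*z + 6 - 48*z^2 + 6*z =-56*z^2 - 35*z + 21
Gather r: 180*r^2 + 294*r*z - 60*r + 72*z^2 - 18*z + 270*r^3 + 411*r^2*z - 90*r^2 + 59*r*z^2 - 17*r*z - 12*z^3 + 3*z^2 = 270*r^3 + r^2*(411*z + 90) + r*(59*z^2 + 277*z - 60) - 12*z^3 + 75*z^2 - 18*z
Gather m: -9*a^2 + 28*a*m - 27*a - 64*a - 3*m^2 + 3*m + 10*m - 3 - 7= -9*a^2 - 91*a - 3*m^2 + m*(28*a + 13) - 10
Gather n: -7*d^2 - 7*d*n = -7*d^2 - 7*d*n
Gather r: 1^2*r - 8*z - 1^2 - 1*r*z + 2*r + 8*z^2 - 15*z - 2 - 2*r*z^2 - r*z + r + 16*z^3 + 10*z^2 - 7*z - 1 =r*(-2*z^2 - 2*z + 4) + 16*z^3 + 18*z^2 - 30*z - 4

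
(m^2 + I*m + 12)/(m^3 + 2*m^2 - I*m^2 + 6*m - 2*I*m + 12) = (m + 4*I)/(m^2 + 2*m*(1 + I) + 4*I)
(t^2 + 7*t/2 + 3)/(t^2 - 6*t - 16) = (t + 3/2)/(t - 8)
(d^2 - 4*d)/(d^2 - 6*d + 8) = d/(d - 2)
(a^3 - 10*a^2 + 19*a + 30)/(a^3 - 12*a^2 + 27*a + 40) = (a - 6)/(a - 8)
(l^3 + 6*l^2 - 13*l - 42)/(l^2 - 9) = (l^2 + 9*l + 14)/(l + 3)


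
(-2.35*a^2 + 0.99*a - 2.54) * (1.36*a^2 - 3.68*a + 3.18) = -3.196*a^4 + 9.9944*a^3 - 14.5706*a^2 + 12.4954*a - 8.0772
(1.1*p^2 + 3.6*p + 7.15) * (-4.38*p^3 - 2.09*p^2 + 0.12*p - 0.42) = -4.818*p^5 - 18.067*p^4 - 38.709*p^3 - 14.9735*p^2 - 0.654*p - 3.003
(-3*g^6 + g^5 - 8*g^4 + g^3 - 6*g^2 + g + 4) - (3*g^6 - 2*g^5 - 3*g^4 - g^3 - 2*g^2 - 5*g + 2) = -6*g^6 + 3*g^5 - 5*g^4 + 2*g^3 - 4*g^2 + 6*g + 2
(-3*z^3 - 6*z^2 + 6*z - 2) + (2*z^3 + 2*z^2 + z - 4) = -z^3 - 4*z^2 + 7*z - 6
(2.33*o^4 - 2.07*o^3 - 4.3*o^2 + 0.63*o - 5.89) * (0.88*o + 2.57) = 2.0504*o^5 + 4.1665*o^4 - 9.1039*o^3 - 10.4966*o^2 - 3.5641*o - 15.1373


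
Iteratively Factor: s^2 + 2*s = (s)*(s + 2)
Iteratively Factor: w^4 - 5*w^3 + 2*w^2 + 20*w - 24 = (w - 2)*(w^3 - 3*w^2 - 4*w + 12) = (w - 2)^2*(w^2 - w - 6) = (w - 2)^2*(w + 2)*(w - 3)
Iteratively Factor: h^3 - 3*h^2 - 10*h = (h)*(h^2 - 3*h - 10) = h*(h - 5)*(h + 2)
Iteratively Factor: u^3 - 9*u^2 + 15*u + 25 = (u - 5)*(u^2 - 4*u - 5) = (u - 5)*(u + 1)*(u - 5)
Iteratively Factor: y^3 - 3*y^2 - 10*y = (y)*(y^2 - 3*y - 10) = y*(y + 2)*(y - 5)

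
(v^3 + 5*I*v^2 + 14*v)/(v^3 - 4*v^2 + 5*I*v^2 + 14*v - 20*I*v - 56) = v/(v - 4)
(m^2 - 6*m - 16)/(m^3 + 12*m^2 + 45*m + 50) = (m - 8)/(m^2 + 10*m + 25)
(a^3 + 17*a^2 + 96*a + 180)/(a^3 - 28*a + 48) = (a^2 + 11*a + 30)/(a^2 - 6*a + 8)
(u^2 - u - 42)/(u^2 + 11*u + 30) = (u - 7)/(u + 5)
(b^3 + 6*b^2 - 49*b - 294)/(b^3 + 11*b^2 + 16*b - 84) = (b - 7)/(b - 2)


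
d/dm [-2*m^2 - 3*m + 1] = -4*m - 3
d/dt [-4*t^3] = -12*t^2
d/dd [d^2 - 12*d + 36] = 2*d - 12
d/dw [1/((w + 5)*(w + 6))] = (-2*w - 11)/(w^4 + 22*w^3 + 181*w^2 + 660*w + 900)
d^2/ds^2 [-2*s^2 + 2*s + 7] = -4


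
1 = 1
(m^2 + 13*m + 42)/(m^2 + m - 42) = (m + 6)/(m - 6)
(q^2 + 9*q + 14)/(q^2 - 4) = (q + 7)/(q - 2)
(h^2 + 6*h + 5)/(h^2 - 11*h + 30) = (h^2 + 6*h + 5)/(h^2 - 11*h + 30)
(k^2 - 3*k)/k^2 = (k - 3)/k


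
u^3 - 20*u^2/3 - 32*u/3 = u*(u - 8)*(u + 4/3)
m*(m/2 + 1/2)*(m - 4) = m^3/2 - 3*m^2/2 - 2*m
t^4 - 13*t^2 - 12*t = t*(t - 4)*(t + 1)*(t + 3)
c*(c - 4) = c^2 - 4*c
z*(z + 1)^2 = z^3 + 2*z^2 + z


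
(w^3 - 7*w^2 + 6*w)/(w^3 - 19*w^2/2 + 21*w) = 2*(w - 1)/(2*w - 7)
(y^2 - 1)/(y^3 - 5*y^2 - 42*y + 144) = (y^2 - 1)/(y^3 - 5*y^2 - 42*y + 144)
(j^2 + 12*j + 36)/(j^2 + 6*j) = (j + 6)/j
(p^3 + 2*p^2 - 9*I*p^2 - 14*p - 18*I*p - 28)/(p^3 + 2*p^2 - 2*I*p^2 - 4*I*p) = (p - 7*I)/p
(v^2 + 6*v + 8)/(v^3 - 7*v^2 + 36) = (v + 4)/(v^2 - 9*v + 18)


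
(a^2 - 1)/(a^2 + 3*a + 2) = (a - 1)/(a + 2)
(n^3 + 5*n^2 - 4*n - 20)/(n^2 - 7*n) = (n^3 + 5*n^2 - 4*n - 20)/(n*(n - 7))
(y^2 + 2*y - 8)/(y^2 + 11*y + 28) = (y - 2)/(y + 7)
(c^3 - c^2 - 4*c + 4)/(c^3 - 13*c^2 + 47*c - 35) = (c^2 - 4)/(c^2 - 12*c + 35)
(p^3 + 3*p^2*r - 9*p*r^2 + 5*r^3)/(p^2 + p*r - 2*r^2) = (p^2 + 4*p*r - 5*r^2)/(p + 2*r)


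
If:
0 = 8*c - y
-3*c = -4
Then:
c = 4/3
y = 32/3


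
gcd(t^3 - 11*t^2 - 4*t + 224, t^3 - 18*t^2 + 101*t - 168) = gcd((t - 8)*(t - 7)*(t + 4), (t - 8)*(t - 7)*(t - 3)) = t^2 - 15*t + 56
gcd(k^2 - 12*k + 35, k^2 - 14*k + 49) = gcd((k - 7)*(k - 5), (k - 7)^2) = k - 7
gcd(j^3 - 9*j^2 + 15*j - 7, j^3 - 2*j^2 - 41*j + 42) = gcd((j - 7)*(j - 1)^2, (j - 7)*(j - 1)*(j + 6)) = j^2 - 8*j + 7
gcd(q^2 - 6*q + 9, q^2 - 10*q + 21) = q - 3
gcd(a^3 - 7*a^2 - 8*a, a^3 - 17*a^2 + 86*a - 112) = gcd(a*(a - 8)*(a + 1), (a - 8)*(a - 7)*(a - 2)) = a - 8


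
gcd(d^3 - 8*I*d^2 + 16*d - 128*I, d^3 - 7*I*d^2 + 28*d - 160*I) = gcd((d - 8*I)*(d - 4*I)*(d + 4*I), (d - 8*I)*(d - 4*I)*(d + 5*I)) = d^2 - 12*I*d - 32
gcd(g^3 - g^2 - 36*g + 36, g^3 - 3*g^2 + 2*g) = g - 1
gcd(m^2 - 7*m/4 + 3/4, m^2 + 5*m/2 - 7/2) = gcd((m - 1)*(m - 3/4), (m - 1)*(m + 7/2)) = m - 1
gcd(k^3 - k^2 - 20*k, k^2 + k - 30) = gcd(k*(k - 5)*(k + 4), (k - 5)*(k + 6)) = k - 5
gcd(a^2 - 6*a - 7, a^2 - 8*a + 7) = a - 7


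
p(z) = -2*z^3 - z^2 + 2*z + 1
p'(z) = -6*z^2 - 2*z + 2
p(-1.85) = 6.54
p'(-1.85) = -14.84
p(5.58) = -366.46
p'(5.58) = -195.98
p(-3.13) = 46.27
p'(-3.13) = -50.52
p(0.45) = 1.52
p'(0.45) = -0.12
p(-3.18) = 48.84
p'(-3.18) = -52.31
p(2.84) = -47.20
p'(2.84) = -52.07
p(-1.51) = 2.59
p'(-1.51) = -8.66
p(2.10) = -17.73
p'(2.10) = -28.66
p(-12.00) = 3289.00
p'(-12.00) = -838.00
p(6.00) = -455.00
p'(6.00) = -226.00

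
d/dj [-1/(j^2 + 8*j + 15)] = 2*(j + 4)/(j^2 + 8*j + 15)^2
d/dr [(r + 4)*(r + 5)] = 2*r + 9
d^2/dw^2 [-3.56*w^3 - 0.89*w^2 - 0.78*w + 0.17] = -21.36*w - 1.78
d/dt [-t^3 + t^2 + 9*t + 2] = -3*t^2 + 2*t + 9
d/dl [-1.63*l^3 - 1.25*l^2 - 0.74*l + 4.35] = -4.89*l^2 - 2.5*l - 0.74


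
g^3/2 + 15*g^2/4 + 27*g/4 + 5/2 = (g/2 + 1)*(g + 1/2)*(g + 5)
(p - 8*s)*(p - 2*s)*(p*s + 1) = p^3*s - 10*p^2*s^2 + p^2 + 16*p*s^3 - 10*p*s + 16*s^2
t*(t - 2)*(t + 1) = t^3 - t^2 - 2*t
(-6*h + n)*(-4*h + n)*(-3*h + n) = -72*h^3 + 54*h^2*n - 13*h*n^2 + n^3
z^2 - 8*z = z*(z - 8)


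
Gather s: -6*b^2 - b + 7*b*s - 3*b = -6*b^2 + 7*b*s - 4*b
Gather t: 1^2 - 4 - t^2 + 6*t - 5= -t^2 + 6*t - 8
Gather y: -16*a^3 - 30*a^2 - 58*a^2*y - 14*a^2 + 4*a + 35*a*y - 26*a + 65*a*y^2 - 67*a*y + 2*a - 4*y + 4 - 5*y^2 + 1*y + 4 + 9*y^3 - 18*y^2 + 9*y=-16*a^3 - 44*a^2 - 20*a + 9*y^3 + y^2*(65*a - 23) + y*(-58*a^2 - 32*a + 6) + 8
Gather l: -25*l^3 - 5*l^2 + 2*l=-25*l^3 - 5*l^2 + 2*l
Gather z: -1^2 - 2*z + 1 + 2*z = 0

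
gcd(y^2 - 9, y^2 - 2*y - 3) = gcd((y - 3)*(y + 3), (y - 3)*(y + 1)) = y - 3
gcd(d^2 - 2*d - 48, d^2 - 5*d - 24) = d - 8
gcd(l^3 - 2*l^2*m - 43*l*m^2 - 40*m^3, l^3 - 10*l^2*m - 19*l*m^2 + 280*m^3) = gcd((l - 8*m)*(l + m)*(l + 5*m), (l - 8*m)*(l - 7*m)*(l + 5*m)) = l^2 - 3*l*m - 40*m^2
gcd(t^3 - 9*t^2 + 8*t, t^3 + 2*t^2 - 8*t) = t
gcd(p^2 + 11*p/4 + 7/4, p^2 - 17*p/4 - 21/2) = p + 7/4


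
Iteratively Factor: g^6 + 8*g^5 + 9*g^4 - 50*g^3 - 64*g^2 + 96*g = (g)*(g^5 + 8*g^4 + 9*g^3 - 50*g^2 - 64*g + 96) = g*(g + 4)*(g^4 + 4*g^3 - 7*g^2 - 22*g + 24) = g*(g + 3)*(g + 4)*(g^3 + g^2 - 10*g + 8) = g*(g + 3)*(g + 4)^2*(g^2 - 3*g + 2) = g*(g - 2)*(g + 3)*(g + 4)^2*(g - 1)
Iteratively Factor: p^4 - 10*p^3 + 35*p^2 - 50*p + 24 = (p - 4)*(p^3 - 6*p^2 + 11*p - 6) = (p - 4)*(p - 3)*(p^2 - 3*p + 2) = (p - 4)*(p - 3)*(p - 1)*(p - 2)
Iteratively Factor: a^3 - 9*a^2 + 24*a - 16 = (a - 1)*(a^2 - 8*a + 16) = (a - 4)*(a - 1)*(a - 4)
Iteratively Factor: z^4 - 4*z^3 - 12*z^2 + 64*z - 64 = (z - 2)*(z^3 - 2*z^2 - 16*z + 32) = (z - 2)^2*(z^2 - 16) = (z - 4)*(z - 2)^2*(z + 4)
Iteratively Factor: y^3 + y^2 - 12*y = (y - 3)*(y^2 + 4*y) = (y - 3)*(y + 4)*(y)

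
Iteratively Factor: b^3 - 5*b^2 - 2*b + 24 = (b - 4)*(b^2 - b - 6) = (b - 4)*(b - 3)*(b + 2)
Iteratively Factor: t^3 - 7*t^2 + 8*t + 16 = (t - 4)*(t^2 - 3*t - 4) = (t - 4)^2*(t + 1)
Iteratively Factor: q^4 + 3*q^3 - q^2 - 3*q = (q + 1)*(q^3 + 2*q^2 - 3*q) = (q - 1)*(q + 1)*(q^2 + 3*q) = (q - 1)*(q + 1)*(q + 3)*(q)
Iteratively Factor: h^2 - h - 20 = (h - 5)*(h + 4)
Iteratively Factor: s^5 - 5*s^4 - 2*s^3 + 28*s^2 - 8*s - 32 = (s - 2)*(s^4 - 3*s^3 - 8*s^2 + 12*s + 16) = (s - 4)*(s - 2)*(s^3 + s^2 - 4*s - 4) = (s - 4)*(s - 2)^2*(s^2 + 3*s + 2) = (s - 4)*(s - 2)^2*(s + 2)*(s + 1)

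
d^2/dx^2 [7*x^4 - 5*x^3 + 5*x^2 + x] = 84*x^2 - 30*x + 10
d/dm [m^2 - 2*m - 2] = 2*m - 2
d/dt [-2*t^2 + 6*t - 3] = 6 - 4*t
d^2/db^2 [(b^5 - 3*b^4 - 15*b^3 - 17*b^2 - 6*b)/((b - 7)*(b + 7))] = 2*(3*b^7 - 3*b^6 - 441*b^5 + 441*b^4 + 23269*b^3 - 45717*b^2 - 108927*b - 40817)/(b^6 - 147*b^4 + 7203*b^2 - 117649)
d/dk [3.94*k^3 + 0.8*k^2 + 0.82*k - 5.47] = 11.82*k^2 + 1.6*k + 0.82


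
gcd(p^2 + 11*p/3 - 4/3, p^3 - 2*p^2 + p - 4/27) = p - 1/3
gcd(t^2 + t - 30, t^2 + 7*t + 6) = t + 6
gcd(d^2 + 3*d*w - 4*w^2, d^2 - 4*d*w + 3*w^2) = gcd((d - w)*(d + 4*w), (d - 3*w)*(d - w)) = -d + w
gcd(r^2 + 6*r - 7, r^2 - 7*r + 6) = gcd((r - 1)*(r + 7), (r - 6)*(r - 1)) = r - 1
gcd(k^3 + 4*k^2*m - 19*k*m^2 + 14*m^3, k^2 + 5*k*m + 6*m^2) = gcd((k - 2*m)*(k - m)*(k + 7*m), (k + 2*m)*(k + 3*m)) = 1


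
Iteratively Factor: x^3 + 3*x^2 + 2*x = (x)*(x^2 + 3*x + 2) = x*(x + 1)*(x + 2)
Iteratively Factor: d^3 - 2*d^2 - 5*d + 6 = (d + 2)*(d^2 - 4*d + 3) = (d - 3)*(d + 2)*(d - 1)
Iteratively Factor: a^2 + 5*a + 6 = (a + 3)*(a + 2)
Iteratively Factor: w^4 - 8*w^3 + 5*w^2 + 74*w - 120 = (w + 3)*(w^3 - 11*w^2 + 38*w - 40) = (w - 4)*(w + 3)*(w^2 - 7*w + 10) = (w - 5)*(w - 4)*(w + 3)*(w - 2)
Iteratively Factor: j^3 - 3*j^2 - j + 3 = (j + 1)*(j^2 - 4*j + 3) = (j - 1)*(j + 1)*(j - 3)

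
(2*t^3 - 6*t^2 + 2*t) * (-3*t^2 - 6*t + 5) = -6*t^5 + 6*t^4 + 40*t^3 - 42*t^2 + 10*t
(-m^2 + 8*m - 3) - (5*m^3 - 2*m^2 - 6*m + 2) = -5*m^3 + m^2 + 14*m - 5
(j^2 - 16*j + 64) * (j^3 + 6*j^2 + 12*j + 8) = j^5 - 10*j^4 - 20*j^3 + 200*j^2 + 640*j + 512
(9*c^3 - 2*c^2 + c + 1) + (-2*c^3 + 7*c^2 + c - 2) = 7*c^3 + 5*c^2 + 2*c - 1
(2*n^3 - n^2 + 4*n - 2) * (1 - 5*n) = -10*n^4 + 7*n^3 - 21*n^2 + 14*n - 2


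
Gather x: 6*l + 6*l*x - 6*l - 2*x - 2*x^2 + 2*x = 6*l*x - 2*x^2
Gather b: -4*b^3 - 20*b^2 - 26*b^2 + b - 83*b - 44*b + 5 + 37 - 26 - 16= -4*b^3 - 46*b^2 - 126*b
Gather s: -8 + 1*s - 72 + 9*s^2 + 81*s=9*s^2 + 82*s - 80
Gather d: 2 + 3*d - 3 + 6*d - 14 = 9*d - 15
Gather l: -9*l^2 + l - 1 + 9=-9*l^2 + l + 8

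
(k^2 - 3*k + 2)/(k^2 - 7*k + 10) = (k - 1)/(k - 5)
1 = 1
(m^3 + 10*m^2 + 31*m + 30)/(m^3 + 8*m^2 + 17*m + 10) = (m + 3)/(m + 1)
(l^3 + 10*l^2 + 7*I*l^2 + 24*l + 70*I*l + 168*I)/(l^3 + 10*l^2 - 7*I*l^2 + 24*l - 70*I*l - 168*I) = (l + 7*I)/(l - 7*I)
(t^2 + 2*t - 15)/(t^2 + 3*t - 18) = (t + 5)/(t + 6)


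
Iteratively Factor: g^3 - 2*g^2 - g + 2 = (g - 2)*(g^2 - 1) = (g - 2)*(g - 1)*(g + 1)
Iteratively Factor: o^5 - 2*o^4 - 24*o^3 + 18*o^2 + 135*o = (o)*(o^4 - 2*o^3 - 24*o^2 + 18*o + 135) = o*(o - 3)*(o^3 + o^2 - 21*o - 45) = o*(o - 3)*(o + 3)*(o^2 - 2*o - 15) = o*(o - 5)*(o - 3)*(o + 3)*(o + 3)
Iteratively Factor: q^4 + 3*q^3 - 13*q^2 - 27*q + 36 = (q + 3)*(q^3 - 13*q + 12) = (q - 1)*(q + 3)*(q^2 + q - 12) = (q - 3)*(q - 1)*(q + 3)*(q + 4)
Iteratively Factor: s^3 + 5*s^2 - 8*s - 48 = (s - 3)*(s^2 + 8*s + 16) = (s - 3)*(s + 4)*(s + 4)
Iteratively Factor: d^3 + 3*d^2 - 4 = (d + 2)*(d^2 + d - 2) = (d + 2)^2*(d - 1)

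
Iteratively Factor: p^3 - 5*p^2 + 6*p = (p)*(p^2 - 5*p + 6) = p*(p - 2)*(p - 3)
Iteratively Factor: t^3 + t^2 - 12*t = (t + 4)*(t^2 - 3*t) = (t - 3)*(t + 4)*(t)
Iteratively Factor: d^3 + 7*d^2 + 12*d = (d + 4)*(d^2 + 3*d) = (d + 3)*(d + 4)*(d)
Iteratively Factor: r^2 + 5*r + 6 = (r + 3)*(r + 2)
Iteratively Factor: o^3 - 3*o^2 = (o)*(o^2 - 3*o) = o^2*(o - 3)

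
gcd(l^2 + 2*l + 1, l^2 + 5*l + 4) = l + 1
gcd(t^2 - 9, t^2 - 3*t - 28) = 1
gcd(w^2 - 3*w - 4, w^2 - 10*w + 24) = w - 4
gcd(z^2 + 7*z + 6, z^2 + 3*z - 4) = 1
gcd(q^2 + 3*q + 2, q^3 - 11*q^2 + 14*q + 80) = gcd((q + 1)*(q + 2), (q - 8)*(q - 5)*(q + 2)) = q + 2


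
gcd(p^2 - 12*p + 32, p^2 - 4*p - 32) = p - 8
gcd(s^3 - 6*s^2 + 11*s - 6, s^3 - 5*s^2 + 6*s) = s^2 - 5*s + 6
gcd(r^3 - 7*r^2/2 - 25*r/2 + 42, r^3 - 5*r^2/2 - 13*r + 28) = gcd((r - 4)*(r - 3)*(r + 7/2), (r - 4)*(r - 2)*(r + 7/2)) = r^2 - r/2 - 14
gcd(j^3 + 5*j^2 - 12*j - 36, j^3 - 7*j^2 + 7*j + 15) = j - 3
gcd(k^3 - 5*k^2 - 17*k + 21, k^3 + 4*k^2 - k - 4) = k - 1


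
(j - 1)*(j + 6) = j^2 + 5*j - 6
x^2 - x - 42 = (x - 7)*(x + 6)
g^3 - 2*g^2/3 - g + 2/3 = (g - 1)*(g - 2/3)*(g + 1)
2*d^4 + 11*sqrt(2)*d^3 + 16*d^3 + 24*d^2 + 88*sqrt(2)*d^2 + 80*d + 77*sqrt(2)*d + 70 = (d + 7)*(d + 5*sqrt(2))*(sqrt(2)*d + 1)*(sqrt(2)*d + sqrt(2))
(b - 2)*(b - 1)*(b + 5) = b^3 + 2*b^2 - 13*b + 10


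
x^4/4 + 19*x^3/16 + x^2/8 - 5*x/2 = x*(x/4 + 1)*(x - 5/4)*(x + 2)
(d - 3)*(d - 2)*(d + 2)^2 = d^4 - d^3 - 10*d^2 + 4*d + 24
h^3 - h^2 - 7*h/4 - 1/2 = (h - 2)*(h + 1/2)^2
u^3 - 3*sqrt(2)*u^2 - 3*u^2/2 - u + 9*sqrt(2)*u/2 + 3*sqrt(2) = (u - 2)*(u + 1/2)*(u - 3*sqrt(2))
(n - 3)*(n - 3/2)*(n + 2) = n^3 - 5*n^2/2 - 9*n/2 + 9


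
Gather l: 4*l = 4*l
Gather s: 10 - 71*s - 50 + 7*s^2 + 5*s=7*s^2 - 66*s - 40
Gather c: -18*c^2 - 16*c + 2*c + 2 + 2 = -18*c^2 - 14*c + 4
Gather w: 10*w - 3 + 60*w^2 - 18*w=60*w^2 - 8*w - 3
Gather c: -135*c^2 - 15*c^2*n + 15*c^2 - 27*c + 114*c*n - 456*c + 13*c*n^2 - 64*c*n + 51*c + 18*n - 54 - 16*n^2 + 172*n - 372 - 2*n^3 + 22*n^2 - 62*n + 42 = c^2*(-15*n - 120) + c*(13*n^2 + 50*n - 432) - 2*n^3 + 6*n^2 + 128*n - 384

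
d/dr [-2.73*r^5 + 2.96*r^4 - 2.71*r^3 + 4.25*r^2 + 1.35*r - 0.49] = -13.65*r^4 + 11.84*r^3 - 8.13*r^2 + 8.5*r + 1.35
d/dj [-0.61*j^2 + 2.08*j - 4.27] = 2.08 - 1.22*j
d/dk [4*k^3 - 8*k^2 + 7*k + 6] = 12*k^2 - 16*k + 7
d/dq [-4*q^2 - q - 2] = -8*q - 1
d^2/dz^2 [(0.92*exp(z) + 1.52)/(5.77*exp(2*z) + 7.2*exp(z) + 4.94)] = (30.629468*exp(4*z) + 164.200352*exp(3*z) + 32.0996639999998*exp(2*z) - 127.228864*exp(z) - 31.612048)*exp(z)/(192.100033*exp(6*z) + 719.12664*exp(5*z) + 1390.751178*exp(4*z) + 1604.61216*exp(3*z) + 1190.695116*exp(2*z) + 527.11776*exp(z) + 120.553784)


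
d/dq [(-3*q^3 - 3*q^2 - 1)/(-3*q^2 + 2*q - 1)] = (9*q^4 - 12*q^3 + 3*q^2 + 2)/(9*q^4 - 12*q^3 + 10*q^2 - 4*q + 1)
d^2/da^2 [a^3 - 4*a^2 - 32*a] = 6*a - 8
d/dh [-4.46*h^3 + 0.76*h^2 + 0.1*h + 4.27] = -13.38*h^2 + 1.52*h + 0.1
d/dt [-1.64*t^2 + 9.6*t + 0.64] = 9.6 - 3.28*t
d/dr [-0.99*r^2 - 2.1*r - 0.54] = -1.98*r - 2.1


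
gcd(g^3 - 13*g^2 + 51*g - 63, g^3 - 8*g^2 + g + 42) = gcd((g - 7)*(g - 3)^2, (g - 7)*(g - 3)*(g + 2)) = g^2 - 10*g + 21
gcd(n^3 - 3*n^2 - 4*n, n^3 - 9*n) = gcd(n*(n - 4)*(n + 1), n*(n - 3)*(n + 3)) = n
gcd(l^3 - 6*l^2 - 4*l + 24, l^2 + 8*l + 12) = l + 2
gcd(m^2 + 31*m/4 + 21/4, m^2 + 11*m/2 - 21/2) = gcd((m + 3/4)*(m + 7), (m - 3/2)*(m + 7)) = m + 7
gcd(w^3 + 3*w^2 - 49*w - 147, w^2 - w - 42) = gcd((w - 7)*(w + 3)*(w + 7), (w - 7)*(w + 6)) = w - 7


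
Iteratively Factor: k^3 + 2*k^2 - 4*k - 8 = (k + 2)*(k^2 - 4) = (k + 2)^2*(k - 2)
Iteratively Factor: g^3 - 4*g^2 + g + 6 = (g - 2)*(g^2 - 2*g - 3) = (g - 3)*(g - 2)*(g + 1)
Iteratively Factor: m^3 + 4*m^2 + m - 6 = (m - 1)*(m^2 + 5*m + 6) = (m - 1)*(m + 2)*(m + 3)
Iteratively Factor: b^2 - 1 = (b - 1)*(b + 1)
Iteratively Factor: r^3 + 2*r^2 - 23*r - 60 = (r + 4)*(r^2 - 2*r - 15) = (r + 3)*(r + 4)*(r - 5)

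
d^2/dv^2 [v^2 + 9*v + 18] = 2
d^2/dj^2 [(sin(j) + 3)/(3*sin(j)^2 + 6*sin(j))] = (-sin(j)^2 - 10*sin(j) - 16 + 6/sin(j) + 36/sin(j)^2 + 24/sin(j)^3)/(3*(sin(j) + 2)^3)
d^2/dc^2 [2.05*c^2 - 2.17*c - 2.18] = 4.10000000000000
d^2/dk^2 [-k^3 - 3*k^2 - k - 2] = -6*k - 6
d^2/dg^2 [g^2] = 2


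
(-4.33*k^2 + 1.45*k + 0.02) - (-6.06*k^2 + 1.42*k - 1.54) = 1.73*k^2 + 0.03*k + 1.56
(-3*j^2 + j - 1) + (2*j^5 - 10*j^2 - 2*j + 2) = 2*j^5 - 13*j^2 - j + 1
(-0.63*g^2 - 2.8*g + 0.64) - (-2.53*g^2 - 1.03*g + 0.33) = 1.9*g^2 - 1.77*g + 0.31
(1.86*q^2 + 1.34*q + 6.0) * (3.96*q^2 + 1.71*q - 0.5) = 7.3656*q^4 + 8.487*q^3 + 25.1214*q^2 + 9.59*q - 3.0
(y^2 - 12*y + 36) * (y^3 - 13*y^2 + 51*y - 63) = y^5 - 25*y^4 + 243*y^3 - 1143*y^2 + 2592*y - 2268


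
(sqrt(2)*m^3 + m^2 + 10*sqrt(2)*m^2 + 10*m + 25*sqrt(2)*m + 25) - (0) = sqrt(2)*m^3 + m^2 + 10*sqrt(2)*m^2 + 10*m + 25*sqrt(2)*m + 25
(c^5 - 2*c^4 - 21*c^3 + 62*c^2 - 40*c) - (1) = c^5 - 2*c^4 - 21*c^3 + 62*c^2 - 40*c - 1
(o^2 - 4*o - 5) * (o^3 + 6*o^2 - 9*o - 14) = o^5 + 2*o^4 - 38*o^3 - 8*o^2 + 101*o + 70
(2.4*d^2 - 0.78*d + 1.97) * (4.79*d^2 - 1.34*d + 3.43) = 11.496*d^4 - 6.9522*d^3 + 18.7135*d^2 - 5.3152*d + 6.7571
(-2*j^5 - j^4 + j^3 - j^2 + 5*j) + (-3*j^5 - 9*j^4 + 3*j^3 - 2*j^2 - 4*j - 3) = -5*j^5 - 10*j^4 + 4*j^3 - 3*j^2 + j - 3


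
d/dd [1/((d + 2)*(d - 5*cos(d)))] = -(d + (d + 2)*(5*sin(d) + 1) - 5*cos(d))/((d + 2)^2*(d - 5*cos(d))^2)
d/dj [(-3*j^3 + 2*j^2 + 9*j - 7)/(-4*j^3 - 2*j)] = (4*j^4 + 42*j^3 - 44*j^2 - 7)/(8*j^6 + 8*j^4 + 2*j^2)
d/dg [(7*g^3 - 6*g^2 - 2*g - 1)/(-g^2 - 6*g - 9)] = (-7*g^3 - 63*g^2 + 34*g + 4)/(g^3 + 9*g^2 + 27*g + 27)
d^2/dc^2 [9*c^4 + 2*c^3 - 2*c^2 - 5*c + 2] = 108*c^2 + 12*c - 4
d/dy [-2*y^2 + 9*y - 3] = 9 - 4*y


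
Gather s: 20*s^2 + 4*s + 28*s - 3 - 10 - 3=20*s^2 + 32*s - 16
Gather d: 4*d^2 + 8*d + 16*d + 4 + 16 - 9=4*d^2 + 24*d + 11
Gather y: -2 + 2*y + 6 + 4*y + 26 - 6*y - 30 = 0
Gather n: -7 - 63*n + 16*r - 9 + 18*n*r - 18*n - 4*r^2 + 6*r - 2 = n*(18*r - 81) - 4*r^2 + 22*r - 18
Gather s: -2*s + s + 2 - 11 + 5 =-s - 4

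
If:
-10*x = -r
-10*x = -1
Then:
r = 1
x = 1/10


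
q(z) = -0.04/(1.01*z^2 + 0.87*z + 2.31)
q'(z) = -0.04*(-2.02*z - 0.87)/(1.01*z^2 + 0.87*z + 2.31)^2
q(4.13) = -0.00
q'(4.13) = 0.00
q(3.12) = -0.00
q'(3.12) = 0.00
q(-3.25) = -0.00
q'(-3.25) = -0.00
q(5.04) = -0.00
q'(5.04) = 0.00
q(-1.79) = -0.01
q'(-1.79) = -0.01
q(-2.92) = -0.00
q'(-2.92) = -0.00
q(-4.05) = -0.00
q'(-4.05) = -0.00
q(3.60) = -0.00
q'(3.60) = 0.00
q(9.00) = -0.00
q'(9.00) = 0.00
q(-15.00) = -0.00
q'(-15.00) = -0.00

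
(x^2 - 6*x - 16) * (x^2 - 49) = x^4 - 6*x^3 - 65*x^2 + 294*x + 784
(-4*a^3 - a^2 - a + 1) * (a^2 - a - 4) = -4*a^5 + 3*a^4 + 16*a^3 + 6*a^2 + 3*a - 4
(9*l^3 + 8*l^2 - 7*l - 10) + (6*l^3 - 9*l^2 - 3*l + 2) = 15*l^3 - l^2 - 10*l - 8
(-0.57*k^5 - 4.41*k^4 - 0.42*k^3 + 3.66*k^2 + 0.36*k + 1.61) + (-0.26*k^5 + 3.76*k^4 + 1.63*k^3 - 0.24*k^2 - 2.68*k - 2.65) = -0.83*k^5 - 0.65*k^4 + 1.21*k^3 + 3.42*k^2 - 2.32*k - 1.04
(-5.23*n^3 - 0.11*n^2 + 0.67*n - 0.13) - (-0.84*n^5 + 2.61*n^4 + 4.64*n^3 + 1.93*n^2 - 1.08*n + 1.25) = 0.84*n^5 - 2.61*n^4 - 9.87*n^3 - 2.04*n^2 + 1.75*n - 1.38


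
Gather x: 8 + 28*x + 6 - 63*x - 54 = -35*x - 40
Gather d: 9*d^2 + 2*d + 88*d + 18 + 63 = 9*d^2 + 90*d + 81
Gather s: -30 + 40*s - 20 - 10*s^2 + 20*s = -10*s^2 + 60*s - 50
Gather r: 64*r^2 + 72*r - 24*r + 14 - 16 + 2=64*r^2 + 48*r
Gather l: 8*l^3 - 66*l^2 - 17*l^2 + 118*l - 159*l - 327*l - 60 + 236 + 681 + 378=8*l^3 - 83*l^2 - 368*l + 1235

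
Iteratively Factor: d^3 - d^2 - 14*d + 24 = (d - 2)*(d^2 + d - 12) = (d - 2)*(d + 4)*(d - 3)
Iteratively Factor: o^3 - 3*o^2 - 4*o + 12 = (o + 2)*(o^2 - 5*o + 6) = (o - 3)*(o + 2)*(o - 2)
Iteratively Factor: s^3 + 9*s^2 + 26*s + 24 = (s + 2)*(s^2 + 7*s + 12) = (s + 2)*(s + 3)*(s + 4)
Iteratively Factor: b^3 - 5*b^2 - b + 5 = (b - 1)*(b^2 - 4*b - 5) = (b - 5)*(b - 1)*(b + 1)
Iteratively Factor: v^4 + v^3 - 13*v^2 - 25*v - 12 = (v - 4)*(v^3 + 5*v^2 + 7*v + 3) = (v - 4)*(v + 1)*(v^2 + 4*v + 3) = (v - 4)*(v + 1)*(v + 3)*(v + 1)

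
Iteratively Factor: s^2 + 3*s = (s + 3)*(s)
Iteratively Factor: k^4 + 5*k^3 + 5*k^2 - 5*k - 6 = (k + 1)*(k^3 + 4*k^2 + k - 6) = (k + 1)*(k + 2)*(k^2 + 2*k - 3) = (k - 1)*(k + 1)*(k + 2)*(k + 3)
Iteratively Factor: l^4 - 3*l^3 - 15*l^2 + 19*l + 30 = (l + 3)*(l^3 - 6*l^2 + 3*l + 10) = (l + 1)*(l + 3)*(l^2 - 7*l + 10) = (l - 5)*(l + 1)*(l + 3)*(l - 2)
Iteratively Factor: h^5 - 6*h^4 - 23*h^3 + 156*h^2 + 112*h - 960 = (h + 3)*(h^4 - 9*h^3 + 4*h^2 + 144*h - 320) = (h - 4)*(h + 3)*(h^3 - 5*h^2 - 16*h + 80) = (h - 4)*(h + 3)*(h + 4)*(h^2 - 9*h + 20) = (h - 5)*(h - 4)*(h + 3)*(h + 4)*(h - 4)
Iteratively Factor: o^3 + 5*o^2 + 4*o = (o)*(o^2 + 5*o + 4) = o*(o + 4)*(o + 1)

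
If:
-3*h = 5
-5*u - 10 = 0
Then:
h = -5/3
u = -2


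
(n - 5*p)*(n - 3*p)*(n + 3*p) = n^3 - 5*n^2*p - 9*n*p^2 + 45*p^3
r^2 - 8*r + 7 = (r - 7)*(r - 1)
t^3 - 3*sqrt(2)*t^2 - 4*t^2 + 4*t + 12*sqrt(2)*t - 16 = (t - 4)*(t - 2*sqrt(2))*(t - sqrt(2))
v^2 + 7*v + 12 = (v + 3)*(v + 4)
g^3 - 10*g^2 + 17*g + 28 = (g - 7)*(g - 4)*(g + 1)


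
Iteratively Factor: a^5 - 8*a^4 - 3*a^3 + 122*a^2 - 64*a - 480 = (a - 4)*(a^4 - 4*a^3 - 19*a^2 + 46*a + 120) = (a - 4)*(a + 3)*(a^3 - 7*a^2 + 2*a + 40) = (a - 4)*(a + 2)*(a + 3)*(a^2 - 9*a + 20) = (a - 5)*(a - 4)*(a + 2)*(a + 3)*(a - 4)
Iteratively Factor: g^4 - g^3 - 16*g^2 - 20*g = (g)*(g^3 - g^2 - 16*g - 20) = g*(g + 2)*(g^2 - 3*g - 10) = g*(g - 5)*(g + 2)*(g + 2)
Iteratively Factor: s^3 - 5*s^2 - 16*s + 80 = (s + 4)*(s^2 - 9*s + 20) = (s - 4)*(s + 4)*(s - 5)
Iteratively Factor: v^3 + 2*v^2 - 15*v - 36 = (v + 3)*(v^2 - v - 12) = (v + 3)^2*(v - 4)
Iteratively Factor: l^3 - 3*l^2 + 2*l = (l)*(l^2 - 3*l + 2) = l*(l - 1)*(l - 2)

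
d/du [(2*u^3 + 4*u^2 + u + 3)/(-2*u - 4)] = (-4*u^3 - 16*u^2 - 16*u + 1)/(2*(u^2 + 4*u + 4))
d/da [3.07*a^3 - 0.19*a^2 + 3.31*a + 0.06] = 9.21*a^2 - 0.38*a + 3.31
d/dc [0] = 0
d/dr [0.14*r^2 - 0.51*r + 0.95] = 0.28*r - 0.51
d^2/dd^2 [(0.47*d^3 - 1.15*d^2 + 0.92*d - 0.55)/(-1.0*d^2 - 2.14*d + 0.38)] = (4.44089209850063e-16*d^5 - 11.424024*d^3 + 8.215224*d^2 + 4.557192*d + 4.291392)/(1.0*d^6 + 6.42*d^5 + 12.5988*d^4 + 4.921144*d^3 - 4.787544*d^2 + 0.927048*d - 0.054872)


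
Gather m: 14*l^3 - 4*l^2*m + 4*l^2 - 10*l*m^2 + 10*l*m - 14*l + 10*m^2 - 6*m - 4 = 14*l^3 + 4*l^2 - 14*l + m^2*(10 - 10*l) + m*(-4*l^2 + 10*l - 6) - 4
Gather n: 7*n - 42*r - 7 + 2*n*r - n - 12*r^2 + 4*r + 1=n*(2*r + 6) - 12*r^2 - 38*r - 6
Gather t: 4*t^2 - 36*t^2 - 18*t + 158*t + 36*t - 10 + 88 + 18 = -32*t^2 + 176*t + 96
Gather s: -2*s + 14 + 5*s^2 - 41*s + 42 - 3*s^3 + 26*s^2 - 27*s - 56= -3*s^3 + 31*s^2 - 70*s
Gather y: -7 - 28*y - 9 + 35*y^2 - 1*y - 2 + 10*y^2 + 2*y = 45*y^2 - 27*y - 18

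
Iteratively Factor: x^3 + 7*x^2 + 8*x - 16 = (x + 4)*(x^2 + 3*x - 4) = (x - 1)*(x + 4)*(x + 4)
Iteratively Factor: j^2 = (j)*(j)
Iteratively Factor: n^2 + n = (n + 1)*(n)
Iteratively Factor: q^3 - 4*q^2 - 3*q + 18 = (q - 3)*(q^2 - q - 6) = (q - 3)*(q + 2)*(q - 3)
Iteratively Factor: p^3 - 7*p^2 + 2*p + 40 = (p + 2)*(p^2 - 9*p + 20) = (p - 5)*(p + 2)*(p - 4)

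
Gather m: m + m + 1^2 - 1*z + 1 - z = 2*m - 2*z + 2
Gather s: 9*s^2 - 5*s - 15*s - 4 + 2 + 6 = 9*s^2 - 20*s + 4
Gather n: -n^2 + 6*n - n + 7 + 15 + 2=-n^2 + 5*n + 24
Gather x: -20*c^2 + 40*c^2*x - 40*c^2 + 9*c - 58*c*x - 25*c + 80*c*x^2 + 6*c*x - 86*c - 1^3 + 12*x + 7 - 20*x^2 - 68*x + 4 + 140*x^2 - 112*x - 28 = -60*c^2 - 102*c + x^2*(80*c + 120) + x*(40*c^2 - 52*c - 168) - 18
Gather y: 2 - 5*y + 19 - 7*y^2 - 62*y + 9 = -7*y^2 - 67*y + 30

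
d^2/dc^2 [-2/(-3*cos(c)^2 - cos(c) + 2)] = 2*(-36*sin(c)^4 + 43*sin(c)^2 + 37*cos(c)/4 - 9*cos(3*c)/4 + 7)/((cos(c) + 1)^3*(3*cos(c) - 2)^3)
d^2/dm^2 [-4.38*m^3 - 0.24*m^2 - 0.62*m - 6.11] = -26.28*m - 0.48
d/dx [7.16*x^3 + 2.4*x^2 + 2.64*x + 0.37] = 21.48*x^2 + 4.8*x + 2.64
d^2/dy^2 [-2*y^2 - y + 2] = -4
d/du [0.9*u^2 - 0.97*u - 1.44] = 1.8*u - 0.97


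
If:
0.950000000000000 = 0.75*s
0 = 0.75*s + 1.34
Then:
No Solution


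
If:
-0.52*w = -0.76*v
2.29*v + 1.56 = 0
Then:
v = -0.68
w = -1.00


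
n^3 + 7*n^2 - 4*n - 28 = (n - 2)*(n + 2)*(n + 7)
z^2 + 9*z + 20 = (z + 4)*(z + 5)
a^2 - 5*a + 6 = (a - 3)*(a - 2)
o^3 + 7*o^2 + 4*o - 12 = (o - 1)*(o + 2)*(o + 6)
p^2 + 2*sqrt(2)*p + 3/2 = (p + sqrt(2)/2)*(p + 3*sqrt(2)/2)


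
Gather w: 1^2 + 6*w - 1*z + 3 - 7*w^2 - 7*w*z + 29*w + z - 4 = -7*w^2 + w*(35 - 7*z)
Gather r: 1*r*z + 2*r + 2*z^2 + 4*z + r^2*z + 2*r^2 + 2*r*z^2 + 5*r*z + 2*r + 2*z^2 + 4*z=r^2*(z + 2) + r*(2*z^2 + 6*z + 4) + 4*z^2 + 8*z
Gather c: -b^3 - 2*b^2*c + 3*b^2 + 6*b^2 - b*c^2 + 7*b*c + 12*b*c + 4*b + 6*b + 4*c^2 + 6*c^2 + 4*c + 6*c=-b^3 + 9*b^2 + 10*b + c^2*(10 - b) + c*(-2*b^2 + 19*b + 10)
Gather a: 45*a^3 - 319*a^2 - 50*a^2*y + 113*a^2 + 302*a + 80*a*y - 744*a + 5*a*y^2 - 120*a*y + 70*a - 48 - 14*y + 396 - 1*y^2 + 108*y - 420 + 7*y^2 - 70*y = 45*a^3 + a^2*(-50*y - 206) + a*(5*y^2 - 40*y - 372) + 6*y^2 + 24*y - 72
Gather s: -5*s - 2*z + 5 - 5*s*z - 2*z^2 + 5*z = s*(-5*z - 5) - 2*z^2 + 3*z + 5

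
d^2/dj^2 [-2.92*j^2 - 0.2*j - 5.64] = -5.84000000000000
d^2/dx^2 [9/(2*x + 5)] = 72/(2*x + 5)^3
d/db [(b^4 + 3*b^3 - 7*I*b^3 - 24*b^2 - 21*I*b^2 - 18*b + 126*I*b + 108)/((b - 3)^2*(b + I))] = (b^4 + b^3*(-6 + 2*I) + b^2*(-5 + 60*I) + b*(30 - 36*I) - 234 + 54*I)/(b^4 + b^3*(-6 + 2*I) + b^2*(8 - 12*I) + b*(6 + 18*I) - 9)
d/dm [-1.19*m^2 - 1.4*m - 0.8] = -2.38*m - 1.4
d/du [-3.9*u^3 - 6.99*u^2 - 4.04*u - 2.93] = -11.7*u^2 - 13.98*u - 4.04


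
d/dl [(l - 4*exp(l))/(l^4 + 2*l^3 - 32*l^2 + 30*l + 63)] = ((1 - 4*exp(l))*(l^4 + 2*l^3 - 32*l^2 + 30*l + 63) - 2*(l - 4*exp(l))*(2*l^3 + 3*l^2 - 32*l + 15))/(l^4 + 2*l^3 - 32*l^2 + 30*l + 63)^2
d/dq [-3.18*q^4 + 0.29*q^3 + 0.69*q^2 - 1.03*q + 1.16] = -12.72*q^3 + 0.87*q^2 + 1.38*q - 1.03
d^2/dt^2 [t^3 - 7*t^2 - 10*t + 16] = 6*t - 14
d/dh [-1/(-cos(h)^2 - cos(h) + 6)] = (2*cos(h) + 1)*sin(h)/(cos(h)^2 + cos(h) - 6)^2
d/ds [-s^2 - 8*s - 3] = -2*s - 8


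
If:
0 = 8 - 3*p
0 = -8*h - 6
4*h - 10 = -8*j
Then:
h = -3/4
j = 13/8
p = 8/3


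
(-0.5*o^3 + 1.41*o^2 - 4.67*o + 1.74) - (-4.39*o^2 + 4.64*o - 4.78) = -0.5*o^3 + 5.8*o^2 - 9.31*o + 6.52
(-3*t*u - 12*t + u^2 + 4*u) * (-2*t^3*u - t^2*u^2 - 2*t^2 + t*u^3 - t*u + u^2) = 6*t^4*u^2 + 24*t^4*u + t^3*u^3 + 4*t^3*u^2 + 6*t^3*u + 24*t^3 - 4*t^2*u^4 - 16*t^2*u^3 + t^2*u^2 + 4*t^2*u + t*u^5 + 4*t*u^4 - 4*t*u^3 - 16*t*u^2 + u^4 + 4*u^3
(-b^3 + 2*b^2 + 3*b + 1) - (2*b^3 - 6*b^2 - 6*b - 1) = -3*b^3 + 8*b^2 + 9*b + 2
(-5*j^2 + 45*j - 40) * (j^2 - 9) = -5*j^4 + 45*j^3 + 5*j^2 - 405*j + 360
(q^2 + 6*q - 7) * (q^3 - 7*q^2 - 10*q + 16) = q^5 - q^4 - 59*q^3 + 5*q^2 + 166*q - 112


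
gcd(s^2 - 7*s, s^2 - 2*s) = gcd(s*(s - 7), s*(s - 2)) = s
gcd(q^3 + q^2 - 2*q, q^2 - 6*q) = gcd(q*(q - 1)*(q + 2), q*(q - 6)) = q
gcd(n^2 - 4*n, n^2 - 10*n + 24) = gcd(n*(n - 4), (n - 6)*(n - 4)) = n - 4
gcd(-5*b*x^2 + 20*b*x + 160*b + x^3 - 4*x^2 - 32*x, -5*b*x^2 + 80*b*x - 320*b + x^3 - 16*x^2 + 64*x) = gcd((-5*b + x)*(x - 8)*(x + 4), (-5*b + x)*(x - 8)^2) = -5*b*x + 40*b + x^2 - 8*x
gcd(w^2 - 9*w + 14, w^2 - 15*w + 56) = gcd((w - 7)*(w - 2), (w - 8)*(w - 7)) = w - 7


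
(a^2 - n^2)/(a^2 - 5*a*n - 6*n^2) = (a - n)/(a - 6*n)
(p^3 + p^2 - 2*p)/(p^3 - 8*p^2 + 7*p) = (p + 2)/(p - 7)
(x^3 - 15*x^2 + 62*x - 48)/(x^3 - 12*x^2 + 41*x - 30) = (x - 8)/(x - 5)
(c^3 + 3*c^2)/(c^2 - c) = c*(c + 3)/(c - 1)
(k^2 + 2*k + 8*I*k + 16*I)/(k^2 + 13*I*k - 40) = (k + 2)/(k + 5*I)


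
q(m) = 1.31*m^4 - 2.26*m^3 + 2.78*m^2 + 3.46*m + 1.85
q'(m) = 5.24*m^3 - 6.78*m^2 + 5.56*m + 3.46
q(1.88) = 19.53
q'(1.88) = 24.77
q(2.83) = 66.71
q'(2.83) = 83.66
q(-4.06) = 540.81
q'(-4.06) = -481.55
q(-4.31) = 671.56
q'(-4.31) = -565.98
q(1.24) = 9.20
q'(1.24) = 9.92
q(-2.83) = 149.57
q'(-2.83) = -185.34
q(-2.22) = 64.42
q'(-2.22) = -99.63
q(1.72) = 15.99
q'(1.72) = 19.63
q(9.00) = 7205.54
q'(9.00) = 3324.28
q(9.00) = 7205.54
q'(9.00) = 3324.28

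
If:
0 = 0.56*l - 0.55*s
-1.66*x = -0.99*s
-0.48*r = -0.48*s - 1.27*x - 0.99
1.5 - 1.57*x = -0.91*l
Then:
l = 34.60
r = 92.89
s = 35.23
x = 21.01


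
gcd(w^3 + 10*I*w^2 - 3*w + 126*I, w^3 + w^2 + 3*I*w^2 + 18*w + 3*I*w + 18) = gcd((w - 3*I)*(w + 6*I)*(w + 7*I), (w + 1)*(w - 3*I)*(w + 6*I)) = w^2 + 3*I*w + 18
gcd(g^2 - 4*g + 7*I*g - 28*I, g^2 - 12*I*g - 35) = 1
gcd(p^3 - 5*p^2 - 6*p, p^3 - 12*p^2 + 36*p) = p^2 - 6*p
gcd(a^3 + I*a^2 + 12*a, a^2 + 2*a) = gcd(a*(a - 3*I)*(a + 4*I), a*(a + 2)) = a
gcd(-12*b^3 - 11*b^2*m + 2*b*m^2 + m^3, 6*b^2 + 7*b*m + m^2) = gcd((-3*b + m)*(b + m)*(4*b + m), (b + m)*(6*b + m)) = b + m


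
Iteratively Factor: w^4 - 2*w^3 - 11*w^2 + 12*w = (w)*(w^3 - 2*w^2 - 11*w + 12) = w*(w - 4)*(w^2 + 2*w - 3) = w*(w - 4)*(w + 3)*(w - 1)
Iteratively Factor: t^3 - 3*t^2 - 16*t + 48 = (t - 3)*(t^2 - 16) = (t - 3)*(t + 4)*(t - 4)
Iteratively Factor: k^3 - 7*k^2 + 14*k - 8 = (k - 2)*(k^2 - 5*k + 4) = (k - 2)*(k - 1)*(k - 4)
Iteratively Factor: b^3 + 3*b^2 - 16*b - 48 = (b + 3)*(b^2 - 16) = (b - 4)*(b + 3)*(b + 4)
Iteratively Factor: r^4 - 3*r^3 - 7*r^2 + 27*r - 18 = (r + 3)*(r^3 - 6*r^2 + 11*r - 6) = (r - 2)*(r + 3)*(r^2 - 4*r + 3) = (r - 2)*(r - 1)*(r + 3)*(r - 3)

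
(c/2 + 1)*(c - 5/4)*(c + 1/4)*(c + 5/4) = c^4/2 + 9*c^3/8 - 17*c^2/32 - 225*c/128 - 25/64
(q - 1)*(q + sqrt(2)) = q^2 - q + sqrt(2)*q - sqrt(2)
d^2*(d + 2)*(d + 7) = d^4 + 9*d^3 + 14*d^2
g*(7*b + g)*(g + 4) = 7*b*g^2 + 28*b*g + g^3 + 4*g^2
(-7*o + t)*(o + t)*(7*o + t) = -49*o^3 - 49*o^2*t + o*t^2 + t^3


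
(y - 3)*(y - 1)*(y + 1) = y^3 - 3*y^2 - y + 3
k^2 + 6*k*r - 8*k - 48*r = (k - 8)*(k + 6*r)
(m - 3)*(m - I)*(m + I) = m^3 - 3*m^2 + m - 3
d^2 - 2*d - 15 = (d - 5)*(d + 3)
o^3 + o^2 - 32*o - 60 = (o - 6)*(o + 2)*(o + 5)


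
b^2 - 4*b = b*(b - 4)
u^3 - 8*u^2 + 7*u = u*(u - 7)*(u - 1)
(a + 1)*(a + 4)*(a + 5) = a^3 + 10*a^2 + 29*a + 20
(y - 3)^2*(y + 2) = y^3 - 4*y^2 - 3*y + 18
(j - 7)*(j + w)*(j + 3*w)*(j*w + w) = j^4*w + 4*j^3*w^2 - 6*j^3*w + 3*j^2*w^3 - 24*j^2*w^2 - 7*j^2*w - 18*j*w^3 - 28*j*w^2 - 21*w^3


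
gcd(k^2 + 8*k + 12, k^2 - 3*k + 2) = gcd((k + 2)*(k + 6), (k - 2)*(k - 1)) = 1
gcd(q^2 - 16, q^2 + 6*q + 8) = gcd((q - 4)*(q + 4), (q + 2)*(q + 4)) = q + 4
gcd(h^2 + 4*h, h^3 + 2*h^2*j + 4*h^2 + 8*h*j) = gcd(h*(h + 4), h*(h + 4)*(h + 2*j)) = h^2 + 4*h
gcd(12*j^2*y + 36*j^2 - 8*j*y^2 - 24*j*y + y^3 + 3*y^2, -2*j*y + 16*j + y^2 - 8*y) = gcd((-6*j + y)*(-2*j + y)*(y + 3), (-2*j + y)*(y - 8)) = -2*j + y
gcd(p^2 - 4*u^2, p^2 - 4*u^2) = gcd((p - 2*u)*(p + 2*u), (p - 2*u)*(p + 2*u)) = p^2 - 4*u^2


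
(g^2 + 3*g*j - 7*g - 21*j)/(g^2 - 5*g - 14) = (g + 3*j)/(g + 2)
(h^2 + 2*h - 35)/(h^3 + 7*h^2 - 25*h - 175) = 1/(h + 5)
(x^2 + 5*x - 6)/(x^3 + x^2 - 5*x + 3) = (x + 6)/(x^2 + 2*x - 3)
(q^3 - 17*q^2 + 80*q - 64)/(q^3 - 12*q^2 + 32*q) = (q^2 - 9*q + 8)/(q*(q - 4))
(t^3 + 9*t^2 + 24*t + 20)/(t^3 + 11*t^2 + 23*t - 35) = (t^2 + 4*t + 4)/(t^2 + 6*t - 7)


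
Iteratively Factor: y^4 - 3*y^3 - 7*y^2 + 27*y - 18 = (y - 2)*(y^3 - y^2 - 9*y + 9) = (y - 3)*(y - 2)*(y^2 + 2*y - 3) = (y - 3)*(y - 2)*(y + 3)*(y - 1)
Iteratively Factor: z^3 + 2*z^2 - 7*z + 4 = (z - 1)*(z^2 + 3*z - 4) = (z - 1)^2*(z + 4)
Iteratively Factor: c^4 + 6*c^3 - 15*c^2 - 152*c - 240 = (c - 5)*(c^3 + 11*c^2 + 40*c + 48) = (c - 5)*(c + 4)*(c^2 + 7*c + 12) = (c - 5)*(c + 3)*(c + 4)*(c + 4)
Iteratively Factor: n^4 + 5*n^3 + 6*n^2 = (n + 3)*(n^3 + 2*n^2) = (n + 2)*(n + 3)*(n^2) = n*(n + 2)*(n + 3)*(n)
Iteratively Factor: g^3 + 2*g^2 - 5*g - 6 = (g + 3)*(g^2 - g - 2) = (g - 2)*(g + 3)*(g + 1)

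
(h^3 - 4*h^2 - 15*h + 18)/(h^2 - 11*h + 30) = (h^2 + 2*h - 3)/(h - 5)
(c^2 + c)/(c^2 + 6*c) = (c + 1)/(c + 6)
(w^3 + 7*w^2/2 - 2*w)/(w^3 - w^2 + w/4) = 2*(w + 4)/(2*w - 1)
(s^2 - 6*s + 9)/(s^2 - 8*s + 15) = (s - 3)/(s - 5)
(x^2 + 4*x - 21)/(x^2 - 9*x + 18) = (x + 7)/(x - 6)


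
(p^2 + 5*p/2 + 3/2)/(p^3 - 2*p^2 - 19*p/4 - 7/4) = 2*(2*p + 3)/(4*p^2 - 12*p - 7)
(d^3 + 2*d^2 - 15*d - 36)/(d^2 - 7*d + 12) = (d^2 + 6*d + 9)/(d - 3)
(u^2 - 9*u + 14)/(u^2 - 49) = (u - 2)/(u + 7)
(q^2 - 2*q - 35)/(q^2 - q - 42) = (q + 5)/(q + 6)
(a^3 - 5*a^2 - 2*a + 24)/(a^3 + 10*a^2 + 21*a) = (a^3 - 5*a^2 - 2*a + 24)/(a*(a^2 + 10*a + 21))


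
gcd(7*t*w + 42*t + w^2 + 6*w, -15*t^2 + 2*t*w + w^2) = 1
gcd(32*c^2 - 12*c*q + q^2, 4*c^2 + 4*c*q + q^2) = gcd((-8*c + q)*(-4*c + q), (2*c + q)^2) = 1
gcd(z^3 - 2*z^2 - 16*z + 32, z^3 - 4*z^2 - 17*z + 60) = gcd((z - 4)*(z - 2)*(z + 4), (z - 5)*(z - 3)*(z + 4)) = z + 4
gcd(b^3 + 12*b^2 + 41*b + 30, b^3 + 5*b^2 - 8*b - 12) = b^2 + 7*b + 6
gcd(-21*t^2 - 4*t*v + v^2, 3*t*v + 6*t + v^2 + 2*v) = 3*t + v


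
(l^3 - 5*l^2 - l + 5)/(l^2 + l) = l - 6 + 5/l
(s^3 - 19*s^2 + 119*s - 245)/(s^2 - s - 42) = (s^2 - 12*s + 35)/(s + 6)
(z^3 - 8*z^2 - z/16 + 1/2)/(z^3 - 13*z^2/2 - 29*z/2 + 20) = (16*z^2 - 1)/(8*(2*z^2 + 3*z - 5))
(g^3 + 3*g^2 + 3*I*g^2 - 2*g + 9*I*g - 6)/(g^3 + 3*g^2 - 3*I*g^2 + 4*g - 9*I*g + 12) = (g + 2*I)/(g - 4*I)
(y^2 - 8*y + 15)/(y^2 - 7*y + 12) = (y - 5)/(y - 4)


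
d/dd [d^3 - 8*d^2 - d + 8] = 3*d^2 - 16*d - 1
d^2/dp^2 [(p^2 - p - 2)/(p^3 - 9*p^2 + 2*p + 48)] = 2*(p^6 - 3*p^5 + 9*p^4 - 253*p^3 + 1086*p^2 - 900*p + 1528)/(p^9 - 27*p^8 + 249*p^7 - 693*p^6 - 2094*p^5 + 12132*p^4 + 1736*p^3 - 61632*p^2 + 13824*p + 110592)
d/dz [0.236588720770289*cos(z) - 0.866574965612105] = -0.236588720770289*sin(z)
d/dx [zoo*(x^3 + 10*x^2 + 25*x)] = zoo*(x^2 + x + 1)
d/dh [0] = 0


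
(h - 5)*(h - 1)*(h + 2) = h^3 - 4*h^2 - 7*h + 10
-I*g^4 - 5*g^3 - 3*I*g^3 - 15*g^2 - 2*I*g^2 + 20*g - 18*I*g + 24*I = (g - 1)*(g + 4)*(g - 6*I)*(-I*g + 1)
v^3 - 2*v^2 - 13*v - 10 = (v - 5)*(v + 1)*(v + 2)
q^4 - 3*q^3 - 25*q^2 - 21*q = q*(q - 7)*(q + 1)*(q + 3)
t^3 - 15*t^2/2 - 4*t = t*(t - 8)*(t + 1/2)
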